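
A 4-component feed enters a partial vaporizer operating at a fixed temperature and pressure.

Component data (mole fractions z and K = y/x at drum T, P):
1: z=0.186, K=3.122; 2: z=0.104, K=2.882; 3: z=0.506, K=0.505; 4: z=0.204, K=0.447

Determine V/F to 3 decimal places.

Material balance + equilibrium reduce to Σ zᵢ(Kᵢ−1)/(1+V/F(Kᵢ−1)) = 0.
g(0) = ΣzᵢKᵢ − 1 = 0.227 and g(1) = 1 − Σzᵢ/Kᵢ = -0.554, so a root lies in (0, 1).
Newton–Raphson from V/F = 0.5:
  V/F = 0.500: g = -0.1964, g' = -0.633 → V/F = 0.190
  V/F = 0.190: g = 0.0232, g' = -0.855 → V/F = 0.217
  V/F = 0.217: g = 0.0006, g' = -0.815 → V/F = 0.218
Converged at V/F = 0.218.

V/F = 0.218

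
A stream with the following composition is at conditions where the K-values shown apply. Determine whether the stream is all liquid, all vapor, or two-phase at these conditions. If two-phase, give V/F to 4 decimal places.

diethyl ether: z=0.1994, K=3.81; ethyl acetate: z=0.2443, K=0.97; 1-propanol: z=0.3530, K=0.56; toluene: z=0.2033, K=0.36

ΣzᵢKᵢ = 1.2676; Σzᵢ/Kᵢ = 1.4993.
Both exceed 1, so a two-phase solution exists.
Newton iteration, ψ⁰ = 0.63:
  ψ = 0.6300: g = -0.23812, g' = -0.5700 → ψ = 0.2122
  ψ = 0.2122: g = 0.02172, g' = -0.8127 → ψ = 0.2390
  ψ = 0.2390: g = 0.00065, g' = -0.7651 → ψ = 0.2398
Converged at ψ = 0.2398.

two-phase, V/F = 0.2398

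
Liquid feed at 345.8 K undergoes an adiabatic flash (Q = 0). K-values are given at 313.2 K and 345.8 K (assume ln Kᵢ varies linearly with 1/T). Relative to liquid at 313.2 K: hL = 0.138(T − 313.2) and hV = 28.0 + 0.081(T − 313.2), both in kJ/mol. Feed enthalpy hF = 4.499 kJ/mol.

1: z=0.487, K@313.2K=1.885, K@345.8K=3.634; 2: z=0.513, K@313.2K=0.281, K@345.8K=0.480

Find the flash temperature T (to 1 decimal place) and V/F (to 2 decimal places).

Adiabatic flash: solve Rachford–Rice at each trial T, then check hF = ψ·hV(T) + (1−ψ)·hL(T).
  T = 313.2 K: K = (1.885, 0.281), RR gives ψ = 0.098, H_out = 2.735 kJ/mol
  T = 345.8 K: K = (3.634, 0.480), RR gives ψ = 0.742, H_out = 23.890 kJ/mol
  T = 329.5 K: K = (2.660, 0.372), RR gives ψ = 0.467, H_out = 14.882 kJ/mol
  T = 321.4 K: K = (2.251, 0.325), RR gives ψ = 0.311, H_out = 9.704 kJ/mol
  T = 317.3 K: K = (2.062, 0.302), RR gives ψ = 0.215, H_out = 6.543 kJ/mol
  T = 315.2 K: K = (1.970, 0.291), RR gives ψ = 0.158, H_out = 4.693 kJ/mol
Linear interpolation between T = 313.2 (H_out = 2.735) and T = 315.2 (H_out = 4.693) on hF = 4.499 gives T ≈ 315.0 K, at which ψ = 0.15.

T = 315.0 K, V/F = 0.15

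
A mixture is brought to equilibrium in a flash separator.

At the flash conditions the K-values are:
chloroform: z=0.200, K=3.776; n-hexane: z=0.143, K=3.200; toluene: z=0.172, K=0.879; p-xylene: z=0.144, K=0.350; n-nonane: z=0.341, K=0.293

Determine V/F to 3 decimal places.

Material balance + equilibrium reduce to Σ zᵢ(Kᵢ−1)/(1+V/F(Kᵢ−1)) = 0.
Feasibility: ΣzᵢKᵢ = 1.514, Σzᵢ/Kᵢ = 1.869 — both > 1, two phases present.
Newton iteration, V/F⁰ = 0.57:
  V/F = 0.570: g = -0.2203, g' = -1.002 → V/F = 0.350
  V/F = 0.350: g = -0.0041, g' = -1.023 → V/F = 0.346
Converged at V/F = 0.346.

V/F = 0.346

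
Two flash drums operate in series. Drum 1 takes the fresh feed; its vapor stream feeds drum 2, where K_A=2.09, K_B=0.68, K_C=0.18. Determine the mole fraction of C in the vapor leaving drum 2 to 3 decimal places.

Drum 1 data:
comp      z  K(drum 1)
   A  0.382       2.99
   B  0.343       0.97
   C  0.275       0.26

y_C (drum 2) = 0.046

Drum 1:
Rachford–Rice: g(ψ₁) = Σ zᵢ(Kᵢ−1)/(1+ψ₁(Kᵢ−1)) = 0.
Feasibility: ΣzᵢKᵢ = 1.546, Σzᵢ/Kᵢ = 1.539 — both > 1, two phases present.
Newton–Raphson from ψ₁ = 0.5:
  ψ₁ = 0.500: g = 0.0476, g' = -0.760 → ψ₁ = 0.563
  ψ₁ = 0.563: g = -0.0005, g' = -0.779 → ψ₁ = 0.562
Converged at ψ₁ = 0.562.
Drum-1 compositions:
  A: x = 0.180, y = 0.539
  B: x = 0.349, y = 0.338
  C: x = 0.471, y = 0.122
Drum-2 feed = drum-1 vapor: z₂ = (0.5392, 0.3384, 0.1224).
Drum 2:
Iterate (Newton) starting at ψ₂ = 0.39:
  ψ₂ = 0.390: g = 0.1411, g' = -0.539 → ψ₂ = 0.652
  ψ₂ = 0.652: g = -0.0090, g' = -0.654 → ψ₂ = 0.638
Converged at ψ₂ = 0.638.
  A: x = 0.318, y = 0.665
  B: x = 0.425, y = 0.289
  C: x = 0.257, y = 0.046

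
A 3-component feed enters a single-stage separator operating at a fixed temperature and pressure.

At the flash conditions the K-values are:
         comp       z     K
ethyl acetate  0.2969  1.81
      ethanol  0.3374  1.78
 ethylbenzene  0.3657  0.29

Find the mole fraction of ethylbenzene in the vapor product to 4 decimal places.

Material balance + equilibrium reduce to Σ zᵢ(Kᵢ−1)/(1+ψ(Kᵢ−1)) = 0.
g(0) = ΣzᵢKᵢ − 1 = 0.2440 and g(1) = 1 − Σzᵢ/Kᵢ = -0.6146, so a root lies in (0, 1).
Newton iteration, ψ⁰ = 0.38:
  ψ = 0.3800: g = 0.03131, g' = -0.5818 → ψ = 0.4338
  ψ = 0.4338: g = -0.00062, g' = -0.6062 → ψ = 0.4328
Converged at ψ = 0.4328.
Compositions from xᵢ = zᵢ/(1+ψ(Kᵢ−1)), yᵢ = Kᵢxᵢ:
  ethyl acetate: x = 0.2198, y = 0.3979
  ethanol: x = 0.2522, y = 0.4490
  ethylbenzene: x = 0.5279, y = 0.1531

y_ethylbenzene = 0.1531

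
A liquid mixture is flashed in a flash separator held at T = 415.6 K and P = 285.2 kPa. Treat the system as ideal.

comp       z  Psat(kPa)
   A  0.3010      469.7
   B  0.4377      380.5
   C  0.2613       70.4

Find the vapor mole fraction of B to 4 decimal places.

Raoult's law: Kᵢ = Pᵢˢᵃᵗ/P = Pᵢˢᵃᵗ/285.2.
  K_A = 469.7/285.2 = 1.646914, K_B = 380.5/285.2 = 1.334151, K_C = 70.4/285.2 = 0.246844
Material balance + equilibrium reduce to Σ zᵢ(Kᵢ−1)/(1+β(Kᵢ−1)) = 0.
g(0) = ΣzᵢKᵢ − 1 = 0.1442 and g(1) = 1 − Σzᵢ/Kᵢ = -0.5694, so a root lies in (0, 1).
Newton iteration, β⁰ = 0.69:
  β = 0.6900: g = -0.15624, g' = -0.7349 → β = 0.4774
  β = 0.4774: g = -0.03238, g' = -0.4713 → β = 0.4087
  β = 0.4087: g = -0.00163, g' = -0.4260 → β = 0.4049
Converged at β = 0.4049.
Compositions from xᵢ = zᵢ/(1+β(Kᵢ−1)), yᵢ = Kᵢxᵢ:
  A: x = 0.2385, y = 0.3928
  B: x = 0.3855, y = 0.5144
  C: x = 0.3759, y = 0.0928

y_B = 0.5144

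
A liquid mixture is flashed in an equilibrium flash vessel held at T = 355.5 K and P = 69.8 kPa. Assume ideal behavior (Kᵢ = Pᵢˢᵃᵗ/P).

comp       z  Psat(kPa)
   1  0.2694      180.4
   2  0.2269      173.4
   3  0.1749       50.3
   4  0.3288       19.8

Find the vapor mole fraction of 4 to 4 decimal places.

Raoult's law: Kᵢ = Pᵢˢᵃᵗ/P = Pᵢˢᵃᵗ/69.8.
  K_1 = 180.4/69.8 = 2.584527, K_2 = 173.4/69.8 = 2.484241, K_3 = 50.3/69.8 = 0.720630, K_4 = 19.8/69.8 = 0.283668
Material balance + equilibrium reduce to Σ zᵢ(Kᵢ−1)/(1+V/F(Kᵢ−1)) = 0.
g(0) = ΣzᵢKᵢ − 1 = 0.4793 and g(1) = 1 − Σzᵢ/Kᵢ = -0.5974, so a root lies in (0, 1).
Iterate (Newton) starting at V/F = 0.5:
  V/F = 0.5000: g = 0.00773, g' = -0.8033 → V/F = 0.5096
Converged at V/F = 0.5096.
Compositions from xᵢ = zᵢ/(1+V/F(Kᵢ−1)), yᵢ = Kᵢxᵢ:
  1: x = 0.1490, y = 0.3852
  2: x = 0.1292, y = 0.3209
  3: x = 0.2039, y = 0.1470
  4: x = 0.5178, y = 0.1469

y_4 = 0.1469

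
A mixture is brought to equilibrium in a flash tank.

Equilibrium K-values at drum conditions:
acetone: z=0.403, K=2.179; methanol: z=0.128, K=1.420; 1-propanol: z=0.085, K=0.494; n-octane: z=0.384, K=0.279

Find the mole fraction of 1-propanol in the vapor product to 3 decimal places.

y_1-propanol = 0.049

Material balance + equilibrium reduce to Σ zᵢ(Kᵢ−1)/(1+ψ(Kᵢ−1)) = 0.
Feasibility: ΣzᵢKᵢ = 1.209, Σzᵢ/Kᵢ = 1.823 — both > 1, two phases present.
Iterate (Newton) starting at ψ = 0.5:
  ψ = 0.500: g = -0.1472, g' = -0.764 → ψ = 0.307
  ψ = 0.307: g = -0.0103, g' = -0.680 → ψ = 0.292
Converged at ψ = 0.292.
Compositions from xᵢ = zᵢ/(1+ψ(Kᵢ−1)), yᵢ = Kᵢxᵢ:
  acetone: x = 0.300, y = 0.653
  methanol: x = 0.114, y = 0.162
  1-propanol: x = 0.100, y = 0.049
  n-octane: x = 0.487, y = 0.136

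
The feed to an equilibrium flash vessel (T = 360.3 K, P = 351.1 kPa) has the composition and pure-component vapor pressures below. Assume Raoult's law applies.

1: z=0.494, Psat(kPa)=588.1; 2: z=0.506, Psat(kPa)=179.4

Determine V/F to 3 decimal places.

Raoult's law: Kᵢ = Pᵢˢᵃᵗ/P = Pᵢˢᵃᵗ/351.1.
  K_1 = 588.1/351.1 = 1.67502, K_2 = 179.4/351.1 = 0.51097
Rachford–Rice: g(V/F) = Σ zᵢ(Kᵢ−1)/(1+V/F(Kᵢ−1)) = 0.
g(0) = ΣzᵢKᵢ − 1 = 0.086 and g(1) = 1 − Σzᵢ/Kᵢ = -0.285, so a root lies in (0, 1).
Binary case is linear: z₁(K₁−1)(1+V/F(K₂−1)) + z₂(K₂−1)(1+V/F(K₁−1)) = 0
⇒ V/F = [z₁(K₁−1)+z₂(K₂−1)] / [−(K₁−1)(K₂−1)] = 0.0860/0.3301 = 0.261

V/F = 0.261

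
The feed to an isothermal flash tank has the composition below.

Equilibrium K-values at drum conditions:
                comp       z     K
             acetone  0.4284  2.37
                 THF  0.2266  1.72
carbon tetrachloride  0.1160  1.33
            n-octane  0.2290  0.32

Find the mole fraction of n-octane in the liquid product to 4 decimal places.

x_n-octane = 0.5790

Iterate (Newton) starting at ψ = 0.55:
  ψ = 0.5500: g = 0.23522, g' = -0.6010 → ψ = 0.9414
  ψ = 0.9414: g = -0.04992, g' = -1.0201 → ψ = 0.8924
  ψ = 0.8924: g = -0.00311, g' = -0.8989 → ψ = 0.8890
  ψ = 0.8890: g = -0.00001, g' = -0.8916 → ψ = 0.8889
Converged at ψ = 0.8889.
Compositions from xᵢ = zᵢ/(1+ψ(Kᵢ−1)), yᵢ = Kᵢxᵢ:
  acetone: x = 0.1932, y = 0.4578
  THF: x = 0.1382, y = 0.2376
  carbon tetrachloride: x = 0.0897, y = 0.1193
  n-octane: x = 0.5790, y = 0.1853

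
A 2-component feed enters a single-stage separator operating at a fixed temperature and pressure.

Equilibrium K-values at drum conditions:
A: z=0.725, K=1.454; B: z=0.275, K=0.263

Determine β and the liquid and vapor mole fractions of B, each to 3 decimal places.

Binary case is linear: z₁(K₁−1)(1+β(K₂−1)) + z₂(K₂−1)(1+β(K₁−1)) = 0
⇒ β = [z₁(K₁−1)+z₂(K₂−1)] / [−(K₁−1)(K₂−1)] = 0.1265/0.3346 = 0.378
Compositions from xᵢ = zᵢ/(1+β(Kᵢ−1)), yᵢ = Kᵢxᵢ:
  A: x = 0.619, y = 0.900
  B: x = 0.381, y = 0.100

β = 0.378, x_B = 0.381, y_B = 0.100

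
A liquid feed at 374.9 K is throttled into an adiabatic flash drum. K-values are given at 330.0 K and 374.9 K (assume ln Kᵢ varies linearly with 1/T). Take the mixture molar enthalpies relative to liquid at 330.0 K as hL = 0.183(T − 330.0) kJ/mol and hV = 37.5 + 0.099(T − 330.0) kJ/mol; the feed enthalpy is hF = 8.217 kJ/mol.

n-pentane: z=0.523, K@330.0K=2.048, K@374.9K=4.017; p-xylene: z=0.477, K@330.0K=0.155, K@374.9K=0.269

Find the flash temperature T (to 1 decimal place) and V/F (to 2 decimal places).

T = 332.8 K, V/F = 0.21

Adiabatic flash: solve Rachford–Rice at each trial T, then check hF = ψ·hV(T) + (1−ψ)·hL(T).
  T = 330.0 K: K = (2.048, 0.155), RR gives ψ = 0.164, H_out = 6.142 kJ/mol
  T = 374.9 K: K = (4.017, 0.269), RR gives ψ = 0.557, H_out = 27.015 kJ/mol
  T = 352.4 K: K = (2.928, 0.208), RR gives ψ = 0.413, H_out = 18.799 kJ/mol
  T = 341.2 K: K = (2.463, 0.180), RR gives ψ = 0.312, H_out = 13.458 kJ/mol
  T = 335.6 K: K = (2.250, 0.167), RR gives ψ = 0.246, H_out = 10.149 kJ/mol
  T = 332.8 K: K = (2.147, 0.161), RR gives ψ = 0.208, H_out = 8.251 kJ/mol
  T = 331.4 K: K = (2.097, 0.158), RR gives ψ = 0.186, H_out = 7.226 kJ/mol
Linear interpolation between T = 331.4 (H_out = 7.226) and T = 332.8 (H_out = 8.251) on hF = 8.217 gives T ≈ 332.8 K, at which ψ = 0.21.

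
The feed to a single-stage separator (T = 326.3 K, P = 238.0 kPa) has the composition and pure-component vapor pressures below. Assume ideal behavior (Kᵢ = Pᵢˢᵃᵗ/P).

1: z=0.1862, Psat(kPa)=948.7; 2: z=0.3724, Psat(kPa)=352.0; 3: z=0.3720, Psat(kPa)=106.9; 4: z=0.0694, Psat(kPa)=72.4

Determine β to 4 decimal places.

β = 0.5164

Raoult's law: Kᵢ = Pᵢˢᵃᵗ/P = Pᵢˢᵃᵗ/238.0.
  K_1 = 948.7/238.0 = 3.986134, K_2 = 352.0/238.0 = 1.478992, K_3 = 106.9/238.0 = 0.449160, K_4 = 72.4/238.0 = 0.304202
Rachford–Rice: g(β) = Σ zᵢ(Kᵢ−1)/(1+β(Kᵢ−1)) = 0.
g(0) = ΣzᵢKᵢ − 1 = 0.4812 and g(1) = 1 − Σzᵢ/Kᵢ = -0.3549, so a root lies in (0, 1).
Newton–Raphson from β = 0.5:
  β = 0.5000: g = 0.01008, g' = -0.6168 → β = 0.5163
  β = 0.5163: g = 0.00002, g' = -0.6142 → β = 0.5164
Converged at β = 0.5164.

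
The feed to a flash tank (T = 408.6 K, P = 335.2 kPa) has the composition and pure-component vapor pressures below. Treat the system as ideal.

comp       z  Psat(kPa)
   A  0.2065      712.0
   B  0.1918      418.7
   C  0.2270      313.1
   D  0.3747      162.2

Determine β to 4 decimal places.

β = 0.2137

Raoult's law: Kᵢ = Pᵢˢᵃᵗ/P = Pᵢˢᵃᵗ/335.2.
  K_A = 712.0/335.2 = 2.124105, K_B = 418.7/335.2 = 1.249105, K_C = 313.1/335.2 = 0.934069, K_D = 162.2/335.2 = 0.483890
Let β = V/F and solve Σ zᵢ(Kᵢ−1)/(1+β(Kᵢ−1)) = 0.
Check two-phase: ΣzᵢKᵢ = 1.0716 > 1 and Σzᵢ/Kᵢ = 1.2681 > 1, so g(0) = 0.0716 > 0 and g(1) = -0.2681 < 0.
Iterate (Newton) starting at β = 0.5:
  β = 0.5000: g = -0.08503, g' = -0.2987 → β = 0.2153
  β = 0.2153: g = -0.00051, g' = -0.3072 → β = 0.2137
Converged at β = 0.2137.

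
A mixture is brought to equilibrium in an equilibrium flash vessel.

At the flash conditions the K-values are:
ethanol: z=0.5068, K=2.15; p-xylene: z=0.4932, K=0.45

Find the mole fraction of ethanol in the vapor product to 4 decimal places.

Rachford–Rice: g(ψ) = Σ zᵢ(Kᵢ−1)/(1+ψ(Kᵢ−1)) = 0.
Feasibility: ΣzᵢKᵢ = 1.3116, Σzᵢ/Kᵢ = 1.3317 — both > 1, two phases present.
Newton iteration, ψ⁰ = 0.5:
  ψ = 0.5000: g = -0.00411, g' = -0.5540 → ψ = 0.4926
Converged at ψ = 0.4926.
Compositions from xᵢ = zᵢ/(1+ψ(Kᵢ−1)), yᵢ = Kᵢxᵢ:
  ethanol: x = 0.3235, y = 0.6956
  p-xylene: x = 0.6765, y = 0.3044

y_ethanol = 0.6956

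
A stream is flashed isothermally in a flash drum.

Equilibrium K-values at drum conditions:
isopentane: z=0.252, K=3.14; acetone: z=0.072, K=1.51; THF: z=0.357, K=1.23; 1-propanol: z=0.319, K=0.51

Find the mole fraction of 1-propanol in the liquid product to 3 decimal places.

x_1-propanol = 0.568

Let ψ = V/F and solve Σ zᵢ(Kᵢ−1)/(1+ψ(Kᵢ−1)) = 0.
Feasibility: ΣzᵢKᵢ = 1.502, Σzᵢ/Kᵢ = 1.044 — both > 1, two phases present.
Iterate (Newton) starting at ψ = 0.64:
  ψ = 0.640: g = 0.0991, g' = -0.393 → ψ = 0.892
  ψ = 0.892: g = 0.0010, g' = -0.400 → ψ = 0.895
Converged at ψ = 0.895.
Compositions from xᵢ = zᵢ/(1+ψ(Kᵢ−1)), yᵢ = Kᵢxᵢ:
  isopentane: x = 0.086, y = 0.271
  acetone: x = 0.049, y = 0.075
  THF: x = 0.296, y = 0.364
  1-propanol: x = 0.568, y = 0.290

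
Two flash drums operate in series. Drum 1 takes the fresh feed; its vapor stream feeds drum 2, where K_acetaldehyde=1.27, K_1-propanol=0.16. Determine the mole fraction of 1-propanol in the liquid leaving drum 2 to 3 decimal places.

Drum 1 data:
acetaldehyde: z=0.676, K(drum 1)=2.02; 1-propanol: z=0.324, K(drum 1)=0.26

Drum 1:
Rachford–Rice: g(ψ₁) = Σ zᵢ(Kᵢ−1)/(1+ψ₁(Kᵢ−1)) = 0.
Check two-phase: ΣzᵢKᵢ = 1.450 > 1 and Σzᵢ/Kᵢ = 1.581 > 1, so g(0) = 0.450 > 0 and g(1) = -0.581 < 0.
Binary case is linear: z₁(K₁−1)(1+ψ₁(K₂−1)) + z₂(K₂−1)(1+ψ₁(K₁−1)) = 0
⇒ ψ₁ = [z₁(K₁−1)+z₂(K₂−1)] / [−(K₁−1)(K₂−1)] = 0.4498/0.7548 = 0.596
Drum-1 compositions:
  acetaldehyde: x = 0.420, y = 0.849
  1-propanol: x = 0.580, y = 0.151
Drum-2 feed = drum-1 vapor: z₂ = (0.8493, 0.1507).
Drum 2:
Binary case is linear: z₁(K₁−1)(1+ψ₂(K₂−1)) + z₂(K₂−1)(1+ψ₂(K₁−1)) = 0
⇒ ψ₂ = [z₁(K₁−1)+z₂(K₂−1)] / [−(K₁−1)(K₂−1)] = 0.1027/0.2268 = 0.453
  acetaldehyde: x = 0.757, y = 0.961
  1-propanol: x = 0.243, y = 0.039

x_1-propanol (drum 2) = 0.243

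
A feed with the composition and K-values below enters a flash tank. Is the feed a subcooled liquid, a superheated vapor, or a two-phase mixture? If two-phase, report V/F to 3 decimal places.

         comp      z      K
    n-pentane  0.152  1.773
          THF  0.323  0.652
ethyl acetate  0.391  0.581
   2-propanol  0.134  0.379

ΣzᵢKᵢ = 0.758; Σzᵢ/Kᵢ = 1.608.
Since ΣzᵢKᵢ < 1 the mixture is below its bubble point — single liquid phase.

subcooled liquid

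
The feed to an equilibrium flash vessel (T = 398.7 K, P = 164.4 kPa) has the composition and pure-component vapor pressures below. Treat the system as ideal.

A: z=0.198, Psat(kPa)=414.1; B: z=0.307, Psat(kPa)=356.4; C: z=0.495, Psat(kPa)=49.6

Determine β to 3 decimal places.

β = 0.342

Raoult's law: Kᵢ = Pᵢˢᵃᵗ/P = Pᵢˢᵃᵗ/164.4.
  K_A = 414.1/164.4 = 2.51886, K_B = 356.4/164.4 = 2.16788, K_C = 49.6/164.4 = 0.30170
Rachford–Rice: g(β) = Σ zᵢ(Kᵢ−1)/(1+β(Kᵢ−1)) = 0.
Feasibility: ΣzᵢKᵢ = 1.314, Σzᵢ/Kᵢ = 1.861 — both > 1, two phases present.
Iterate (Newton) starting at β = 0.5:
  β = 0.500: g = -0.1338, g' = -0.884 → β = 0.349
  β = 0.349: g = -0.0055, g' = -0.828 → β = 0.342
Converged at β = 0.342.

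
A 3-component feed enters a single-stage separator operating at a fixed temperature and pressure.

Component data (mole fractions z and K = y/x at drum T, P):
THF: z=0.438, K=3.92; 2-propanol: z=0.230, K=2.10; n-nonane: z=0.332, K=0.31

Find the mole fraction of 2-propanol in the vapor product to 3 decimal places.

y_2-propanol = 0.256

Let ψ = V/F and solve Σ zᵢ(Kᵢ−1)/(1+ψ(Kᵢ−1)) = 0.
g(0) = ΣzᵢKᵢ − 1 = 1.303 and g(1) = 1 − Σzᵢ/Kᵢ = -0.292, so a root lies in (0, 1).
Newton iteration, ψ⁰ = 0.5:
  ψ = 0.500: g = 0.3334, g' = -1.101 → ψ = 0.803
  ψ = 0.803: g = 0.0034, g' = -1.207 → ψ = 0.805
Converged at ψ = 0.805.
Compositions from xᵢ = zᵢ/(1+ψ(Kᵢ−1)), yᵢ = Kᵢxᵢ:
  THF: x = 0.131, y = 0.512
  2-propanol: x = 0.122, y = 0.256
  n-nonane: x = 0.747, y = 0.232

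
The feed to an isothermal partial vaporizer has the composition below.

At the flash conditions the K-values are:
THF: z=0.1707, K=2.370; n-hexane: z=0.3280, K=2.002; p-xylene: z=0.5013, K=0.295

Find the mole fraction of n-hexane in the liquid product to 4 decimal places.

x_n-hexane = 0.2601

Newton iteration, ψ⁰ = 0.54:
  ψ = 0.5400: g = -0.22299, g' = -0.8942 → ψ = 0.2906
  ψ = 0.2906: g = -0.02268, g' = -0.7555 → ψ = 0.2606
Converged at ψ = 0.2606.
Compositions from xᵢ = zᵢ/(1+ψ(Kᵢ−1)), yᵢ = Kᵢxᵢ:
  THF: x = 0.1258, y = 0.2981
  n-hexane: x = 0.2601, y = 0.5207
  p-xylene: x = 0.6141, y = 0.1812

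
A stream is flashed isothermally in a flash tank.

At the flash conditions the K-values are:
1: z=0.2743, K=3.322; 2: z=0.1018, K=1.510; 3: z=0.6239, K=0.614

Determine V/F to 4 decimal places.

V/F = 0.5827

Material balance + equilibrium reduce to Σ zᵢ(Kᵢ−1)/(1+V/F(Kᵢ−1)) = 0.
Feasibility: ΣzᵢKᵢ = 1.4480, Σzᵢ/Kᵢ = 1.1661 — both > 1, two phases present.
Newton iteration, V/F⁰ = 0.64:
  V/F = 0.6400: g = -0.02450, g' = -0.4183 → V/F = 0.5814
  V/F = 0.5814: g = 0.00055, g' = -0.4381 → V/F = 0.5827
Converged at V/F = 0.5827.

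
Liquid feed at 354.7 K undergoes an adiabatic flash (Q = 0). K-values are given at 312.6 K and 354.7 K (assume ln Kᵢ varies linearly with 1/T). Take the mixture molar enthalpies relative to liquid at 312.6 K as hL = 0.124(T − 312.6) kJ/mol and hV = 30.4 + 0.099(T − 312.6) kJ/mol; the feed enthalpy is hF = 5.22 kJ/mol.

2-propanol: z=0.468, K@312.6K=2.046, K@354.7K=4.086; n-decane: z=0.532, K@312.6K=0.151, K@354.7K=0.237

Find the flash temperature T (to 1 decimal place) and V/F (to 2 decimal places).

T = 318.8 K, V/F = 0.15

Adiabatic flash: solve Rachford–Rice at each trial T, then check hF = ψ·hV(T) + (1−ψ)·hL(T).
  T = 312.6 K: K = (2.046, 0.151), RR gives ψ = 0.043, H_out = 1.296 kJ/mol
  T = 354.7 K: K = (4.086, 0.237), RR gives ψ = 0.441, H_out = 18.162 kJ/mol
  T = 333.6 K: K = (2.953, 0.192), RR gives ψ = 0.307, H_out = 11.764 kJ/mol
  T = 323.1 K: K = (2.473, 0.171), RR gives ψ = 0.203, H_out = 7.425 kJ/mol
  T = 317.9 K: K = (2.255, 0.161), RR gives ψ = 0.134, H_out = 4.705 kJ/mol
  T = 320.5 K: K = (2.362, 0.166), RR gives ψ = 0.170, H_out = 6.127 kJ/mol
  T = 319.2 K: K = (2.308, 0.163), RR gives ψ = 0.153, H_out = 5.433 kJ/mol
Linear interpolation between T = 317.9 (H_out = 4.705) and T = 319.2 (H_out = 5.433) on hF = 5.22 gives T ≈ 318.8 K, at which ψ = 0.15.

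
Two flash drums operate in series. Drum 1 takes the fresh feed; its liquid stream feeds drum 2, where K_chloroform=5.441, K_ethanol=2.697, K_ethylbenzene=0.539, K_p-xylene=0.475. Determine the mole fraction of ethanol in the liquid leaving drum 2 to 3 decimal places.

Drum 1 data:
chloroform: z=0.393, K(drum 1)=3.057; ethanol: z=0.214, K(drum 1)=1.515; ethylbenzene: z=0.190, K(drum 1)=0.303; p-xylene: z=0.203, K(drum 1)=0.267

Drum 1:
Let ψ₁ = V/F and solve Σ zᵢ(Kᵢ−1)/(1+ψ₁(Kᵢ−1)) = 0.
Feasibility: ΣzᵢKᵢ = 1.637, Σzᵢ/Kᵢ = 1.657 — both > 1, two phases present.
Newton–Raphson from ψ₁ = 0.5:
  ψ₁ = 0.500: g = 0.0480, g' = -0.929 → ψ₁ = 0.552
  ψ₁ = 0.552: g = -0.0005, g' = -0.950 → ψ₁ = 0.551
Converged at ψ₁ = 0.551.
Drum-1 compositions:
  chloroform: x = 0.184, y = 0.563
  ethanol: x = 0.167, y = 0.253
  ethylbenzene: x = 0.309, y = 0.093
  p-xylene: x = 0.341, y = 0.091
Drum-2 feed = drum-1 liquid: z₂ = (0.1842, 0.1667, 0.3085, 0.3406).
Drum 2:
Let ψ₂ = V/F and solve Σ zᵢ(Kᵢ−1)/(1+ψ₂(Kᵢ−1)) = 0.
g(0) = ΣzᵢKᵢ − 1 = 0.780 and g(1) = 1 − Σzᵢ/Kᵢ = -0.385, so a root lies in (0, 1).
Newton–Raphson from ψ₂ = 0.53:
  ψ₂ = 0.530: g = -0.0432, g' = -0.751 → ψ₂ = 0.473
  ψ₂ = 0.473: g = 0.0013, g' = -0.799 → ψ₂ = 0.474
Converged at ψ₂ = 0.474.
  chloroform: x = 0.059, y = 0.323
  ethanol: x = 0.092, y = 0.249
  ethylbenzene: x = 0.395, y = 0.213
  p-xylene: x = 0.454, y = 0.215

x_ethanol (drum 2) = 0.092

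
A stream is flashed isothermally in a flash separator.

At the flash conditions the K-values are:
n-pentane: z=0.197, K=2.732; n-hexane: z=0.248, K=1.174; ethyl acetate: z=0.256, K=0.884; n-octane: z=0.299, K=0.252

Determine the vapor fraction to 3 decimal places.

Rachford–Rice: g(ψ) = Σ zᵢ(Kᵢ−1)/(1+ψ(Kᵢ−1)) = 0.
g(0) = ΣzᵢKᵢ − 1 = 0.131 and g(1) = 1 − Σzᵢ/Kᵢ = -0.759, so a root lies in (0, 1).
Iterate (Newton) starting at ψ = 0.53:
  ψ = 0.530: g = -0.1848, g' = -0.630 → ψ = 0.237
  ψ = 0.237: g = -0.0189, g' = -0.555 → ψ = 0.203
Converged at ψ = 0.203.

ψ = 0.203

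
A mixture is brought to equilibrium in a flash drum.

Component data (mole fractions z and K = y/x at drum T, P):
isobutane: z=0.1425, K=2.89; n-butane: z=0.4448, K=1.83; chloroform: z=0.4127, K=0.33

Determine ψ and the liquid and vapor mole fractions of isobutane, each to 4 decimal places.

Rachford–Rice: g(ψ) = Σ zᵢ(Kᵢ−1)/(1+ψ(Kᵢ−1)) = 0.
Check two-phase: ΣzᵢKᵢ = 1.3620 > 1 and Σzᵢ/Kᵢ = 1.5430 > 1, so g(0) = 0.3620 > 0 and g(1) = -0.5430 < 0.
Newton iteration, ψ⁰ = 0.5:
  ψ = 0.5000: g = -0.01643, g' = -0.7065 → ψ = 0.4768
  ψ = 0.4768: g = -0.00010, g' = -0.6981 → ψ = 0.4766
Converged at ψ = 0.4766.
Compositions from xᵢ = zᵢ/(1+ψ(Kᵢ−1)), yᵢ = Kᵢxᵢ:
  isobutane: x = 0.0750, y = 0.2167
  n-butane: x = 0.3187, y = 0.5833
  chloroform: x = 0.6063, y = 0.2001

ψ = 0.4766, x_isobutane = 0.0750, y_isobutane = 0.2167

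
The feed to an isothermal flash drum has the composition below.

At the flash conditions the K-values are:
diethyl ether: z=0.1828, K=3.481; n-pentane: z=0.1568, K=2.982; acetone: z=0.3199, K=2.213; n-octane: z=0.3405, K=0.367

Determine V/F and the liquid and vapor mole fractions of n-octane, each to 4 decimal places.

Rachford–Rice: g(V/F) = Σ zᵢ(Kᵢ−1)/(1+V/F(Kᵢ−1)) = 0.
g(0) = ΣzᵢKᵢ − 1 = 0.9368 and g(1) = 1 − Σzᵢ/Kᵢ = -0.1774, so a root lies in (0, 1).
Newton–Raphson from V/F = 0.5:
  V/F = 0.5000: g = 0.28471, g' = -0.8540 → V/F = 0.8334
  V/F = 0.8334: g = 0.00180, g' = -0.9348 → V/F = 0.8353
Converged at V/F = 0.8353.
Compositions from xᵢ = zᵢ/(1+V/F(Kᵢ−1)), yᵢ = Kᵢxᵢ:
  diethyl ether: x = 0.0595, y = 0.2071
  n-pentane: x = 0.0590, y = 0.1761
  acetone: x = 0.1589, y = 0.3516
  n-octane: x = 0.7226, y = 0.2652

V/F = 0.8353, x_n-octane = 0.7226, y_n-octane = 0.2652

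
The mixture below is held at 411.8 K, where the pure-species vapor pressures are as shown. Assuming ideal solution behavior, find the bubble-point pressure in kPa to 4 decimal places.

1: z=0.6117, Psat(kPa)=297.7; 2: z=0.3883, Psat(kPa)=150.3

At the bubble point ψ → 0, so ΣzᵢKᵢ = 1 with Kᵢ = Pᵢˢᵃᵗ/P ⇒ P = ΣzᵢPᵢˢᵃᵗ.
P = 0.6117·297.7 + 0.3883·150.3 = 240.4646 kPa

Pbub = 240.4646 kPa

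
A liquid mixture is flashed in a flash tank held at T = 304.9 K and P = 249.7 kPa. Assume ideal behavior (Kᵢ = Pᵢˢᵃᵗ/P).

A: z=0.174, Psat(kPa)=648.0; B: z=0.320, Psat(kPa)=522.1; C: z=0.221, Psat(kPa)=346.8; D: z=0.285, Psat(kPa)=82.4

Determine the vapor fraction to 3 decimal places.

Raoult's law: Kᵢ = Pᵢˢᵃᵗ/P = Pᵢˢᵃᵗ/249.7.
  K_A = 648.0/249.7 = 2.59511, K_B = 522.1/249.7 = 2.09091, K_C = 346.8/249.7 = 1.38887, K_D = 82.4/249.7 = 0.33000
Let ψ = V/F and solve Σ zᵢ(Kᵢ−1)/(1+ψ(Kᵢ−1)) = 0.
Check two-phase: ΣzᵢKᵢ = 1.522 > 1 and Σzᵢ/Kᵢ = 1.243 > 1, so g(0) = 0.522 > 0 and g(1) = -0.243 < 0.
Iterate (Newton) starting at ψ = 0.5:
  ψ = 0.500: g = 0.1651, g' = -0.609 → ψ = 0.771
  ψ = 0.771: g = -0.0148, g' = -0.769 → ψ = 0.752
  ψ = 0.752: g = -0.0002, g' = -0.746 → ψ = 0.751
Converged at ψ = 0.751.

ψ = 0.751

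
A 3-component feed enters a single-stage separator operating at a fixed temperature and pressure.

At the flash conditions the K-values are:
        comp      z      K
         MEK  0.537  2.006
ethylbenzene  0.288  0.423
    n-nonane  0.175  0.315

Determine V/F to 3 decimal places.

V/F = 0.407

Rachford–Rice: g(V/F) = Σ zᵢ(Kᵢ−1)/(1+V/F(Kᵢ−1)) = 0.
g(0) = ΣzᵢKᵢ − 1 = 0.254 and g(1) = 1 − Σzᵢ/Kᵢ = -0.504, so a root lies in (0, 1).
Newton iteration, V/F⁰ = 0.68:
  V/F = 0.680: g = -0.1771, g' = -0.739 → V/F = 0.440
  V/F = 0.440: g = -0.0201, g' = -0.602 → V/F = 0.407
Converged at V/F = 0.407.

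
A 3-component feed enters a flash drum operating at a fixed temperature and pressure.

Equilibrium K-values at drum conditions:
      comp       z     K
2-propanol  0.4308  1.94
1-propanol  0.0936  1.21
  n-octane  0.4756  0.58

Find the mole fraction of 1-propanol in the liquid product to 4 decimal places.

x_1-propanol = 0.0827

Newton iteration, ψ⁰ = 0.68:
  ψ = 0.6800: g = -0.01537, g' = -0.3092 → ψ = 0.6303
  ψ = 0.6303: g = -0.00002, g' = -0.3085 → ψ = 0.6302
Converged at ψ = 0.6302.
Compositions from xᵢ = zᵢ/(1+ψ(Kᵢ−1)), yᵢ = Kᵢxᵢ:
  2-propanol: x = 0.2705, y = 0.5248
  1-propanol: x = 0.0827, y = 0.1000
  n-octane: x = 0.6468, y = 0.3751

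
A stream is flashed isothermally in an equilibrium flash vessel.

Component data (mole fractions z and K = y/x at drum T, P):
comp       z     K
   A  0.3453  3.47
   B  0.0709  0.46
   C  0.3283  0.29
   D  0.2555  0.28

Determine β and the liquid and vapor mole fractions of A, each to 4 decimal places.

Newton–Raphson from β = 0.5:
  β = 0.5000: g = -0.31966, g' = -1.1817 → β = 0.2295
  β = 0.2295: g = 0.00180, g' = -1.3113 → β = 0.2309
Converged at β = 0.2309.
Compositions from xᵢ = zᵢ/(1+β(Kᵢ−1)), yᵢ = Kᵢxᵢ:
  A: x = 0.2199, y = 0.7631
  B: x = 0.0810, y = 0.0373
  C: x = 0.3927, y = 0.1139
  D: x = 0.3064, y = 0.0858

β = 0.2309, x_A = 0.2199, y_A = 0.7631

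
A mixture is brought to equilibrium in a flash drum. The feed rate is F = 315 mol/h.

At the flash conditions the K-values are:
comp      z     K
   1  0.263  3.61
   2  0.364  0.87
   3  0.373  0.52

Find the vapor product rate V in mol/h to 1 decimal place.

Iterate (Newton) starting at ψ = 0.5:
  ψ = 0.500: g = 0.0116, g' = -0.493 → ψ = 0.524
Converged at ψ = 0.524.
Then V = ψ·F = 0.5239·315 = 165.0 mol/h and L = F − V = 150.0 mol/h.

V = 165.0 mol/h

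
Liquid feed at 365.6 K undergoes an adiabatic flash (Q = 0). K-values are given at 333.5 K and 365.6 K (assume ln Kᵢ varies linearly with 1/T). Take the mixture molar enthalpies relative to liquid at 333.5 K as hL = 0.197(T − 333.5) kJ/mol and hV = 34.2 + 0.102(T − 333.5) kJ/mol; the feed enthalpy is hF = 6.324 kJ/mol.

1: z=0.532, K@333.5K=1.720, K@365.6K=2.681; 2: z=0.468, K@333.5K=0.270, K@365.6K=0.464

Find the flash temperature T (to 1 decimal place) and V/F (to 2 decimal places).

T = 336.8 K, V/F = 0.17

Adiabatic flash: solve Rachford–Rice at each trial T, then check hF = ψ·hV(T) + (1−ψ)·hL(T).
  T = 333.5 K: K = (1.720, 0.270), RR gives ψ = 0.079, H_out = 2.694 kJ/mol
  T = 365.6 K: K = (2.681, 0.464), RR gives ψ = 0.714, H_out = 28.569 kJ/mol
  T = 349.6 K: K = (2.171, 0.359), RR gives ψ = 0.430, H_out = 17.215 kJ/mol
  T = 341.6 K: K = (1.939, 0.313), RR gives ψ = 0.275, H_out = 10.804 kJ/mol
  T = 337.6 K: K = (1.829, 0.291), RR gives ψ = 0.186, H_out = 7.088 kJ/mol
  T = 335.6 K: K = (1.775, 0.281), RR gives ψ = 0.136, H_out = 5.034 kJ/mol
  T = 336.6 K: K = (1.802, 0.286), RR gives ψ = 0.161, H_out = 6.080 kJ/mol
Linear interpolation between T = 336.6 (H_out = 6.080) and T = 337.6 (H_out = 7.088) on hF = 6.324 gives T ≈ 336.8 K, at which ψ = 0.17.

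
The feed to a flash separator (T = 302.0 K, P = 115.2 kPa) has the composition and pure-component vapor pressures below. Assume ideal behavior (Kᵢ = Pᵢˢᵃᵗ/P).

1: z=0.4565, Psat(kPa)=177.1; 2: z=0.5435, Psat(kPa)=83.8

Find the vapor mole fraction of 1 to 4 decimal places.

y_1 = 0.5174

Raoult's law: Kᵢ = Pᵢˢᵃᵗ/P = Pᵢˢᵃᵗ/115.2.
  K_1 = 177.1/115.2 = 1.537326, K_2 = 83.8/115.2 = 0.727431
Rachford–Rice: g(ψ) = Σ zᵢ(Kᵢ−1)/(1+ψ(Kᵢ−1)) = 0.
g(0) = ΣzᵢKᵢ − 1 = 0.0971 and g(1) = 1 − Σzᵢ/Kᵢ = -0.0441, so a root lies in (0, 1).
Binary case is linear: z₁(K₁−1)(1+ψ(K₂−1)) + z₂(K₂−1)(1+ψ(K₁−1)) = 0
⇒ ψ = [z₁(K₁−1)+z₂(K₂−1)] / [−(K₁−1)(K₂−1)] = 0.09715/0.14646 = 0.6633
Compositions from xᵢ = zᵢ/(1+ψ(Kᵢ−1)), yᵢ = Kᵢxᵢ:
  1: x = 0.3365, y = 0.5174
  2: x = 0.6635, y = 0.4826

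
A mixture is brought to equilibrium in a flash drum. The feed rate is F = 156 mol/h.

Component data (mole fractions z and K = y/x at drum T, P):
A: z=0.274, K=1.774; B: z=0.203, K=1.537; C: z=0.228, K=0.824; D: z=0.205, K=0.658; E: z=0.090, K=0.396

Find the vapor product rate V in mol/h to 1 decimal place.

Rachford–Rice: g(ψ) = Σ zᵢ(Kᵢ−1)/(1+ψ(Kᵢ−1)) = 0.
Check two-phase: ΣzᵢKᵢ = 1.156 > 1 and Σzᵢ/Kᵢ = 1.102 > 1, so g(0) = 0.156 > 0 and g(1) = -0.102 < 0.
Newton iteration, ψ⁰ = 0.5:
  ψ = 0.500: g = 0.0324, g' = -0.232 → ψ = 0.639
  ψ = 0.639: g = -0.0005, g' = -0.241 → ψ = 0.637
Converged at ψ = 0.637.
Then V = ψ·F = 0.6373·156 = 99.4 mol/h and L = F − V = 56.6 mol/h.

V = 99.4 mol/h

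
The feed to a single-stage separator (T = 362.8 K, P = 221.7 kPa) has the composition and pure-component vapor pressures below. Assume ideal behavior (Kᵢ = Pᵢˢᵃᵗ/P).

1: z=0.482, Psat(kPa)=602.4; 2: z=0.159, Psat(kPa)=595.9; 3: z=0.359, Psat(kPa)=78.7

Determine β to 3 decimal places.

Raoult's law: Kᵢ = Pᵢˢᵃᵗ/P = Pᵢˢᵃᵗ/221.7.
  K_1 = 602.4/221.7 = 2.71719, K_2 = 595.9/221.7 = 2.68787, K_3 = 78.7/221.7 = 0.35498
Newton iteration, β⁰ = 0.63:
  β = 0.630: g = 0.1376, g' = -0.858 → β = 0.790
  β = 0.790: g = -0.0062, g' = -0.960 → β = 0.784
Converged at β = 0.784.

β = 0.784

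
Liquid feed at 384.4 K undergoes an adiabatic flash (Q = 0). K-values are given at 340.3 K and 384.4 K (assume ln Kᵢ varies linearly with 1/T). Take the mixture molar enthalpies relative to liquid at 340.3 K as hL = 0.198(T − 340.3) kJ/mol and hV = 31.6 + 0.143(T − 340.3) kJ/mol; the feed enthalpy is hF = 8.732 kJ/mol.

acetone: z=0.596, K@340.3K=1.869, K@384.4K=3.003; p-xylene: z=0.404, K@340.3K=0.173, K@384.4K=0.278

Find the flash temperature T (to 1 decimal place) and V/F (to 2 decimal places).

Adiabatic flash: solve Rachford–Rice at each trial T, then check hF = ψ·hV(T) + (1−ψ)·hL(T).
  T = 340.3 K: K = (1.869, 0.173), RR gives ψ = 0.256, H_out = 8.082 kJ/mol
  T = 384.4 K: K = (3.003, 0.278), RR gives ψ = 0.624, H_out = 26.930 kJ/mol
  T = 362.4 K: K = (2.405, 0.223), RR gives ψ = 0.479, H_out = 18.933 kJ/mol
  T = 351.4 K: K = (2.130, 0.197), RR gives ψ = 0.385, H_out = 14.120 kJ/mol
  T = 345.9 K: K = (1.998, 0.185), RR gives ψ = 0.327, H_out = 11.329 kJ/mol
  T = 343.1 K: K = (1.933, 0.179), RR gives ψ = 0.293, H_out = 9.766 kJ/mol
  T = 341.7 K: K = (1.901, 0.176), RR gives ψ = 0.275, H_out = 8.941 kJ/mol
Linear interpolation between T = 340.3 (H_out = 8.082) and T = 341.7 (H_out = 8.941) on hF = 8.732 gives T ≈ 341.4 K, at which ψ = 0.27.

T = 341.4 K, V/F = 0.27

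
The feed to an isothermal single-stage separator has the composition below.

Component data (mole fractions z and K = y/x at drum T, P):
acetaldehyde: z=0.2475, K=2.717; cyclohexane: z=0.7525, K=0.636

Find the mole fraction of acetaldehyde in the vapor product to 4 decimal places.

Material balance + equilibrium reduce to Σ zᵢ(Kᵢ−1)/(1+V/F(Kᵢ−1)) = 0.
Check two-phase: ΣzᵢKᵢ = 1.1510 > 1 and Σzᵢ/Kᵢ = 1.2743 > 1, so g(0) = 0.1510 > 0 and g(1) = -0.2743 < 0.
Newton–Raphson from V/F = 0.37:
  V/F = 0.3700: g = -0.05668, g' = -0.4060 → V/F = 0.2304
  V/F = 0.2304: g = 0.00551, g' = -0.4934 → V/F = 0.2416
  V/F = 0.2416: g = 0.00005, g' = -0.4844 → V/F = 0.2417
Converged at V/F = 0.2417.
Compositions from xᵢ = zᵢ/(1+V/F(Kᵢ−1)), yᵢ = Kᵢxᵢ:
  acetaldehyde: x = 0.1749, y = 0.4752
  cyclohexane: x = 0.8251, y = 0.5248

y_acetaldehyde = 0.4752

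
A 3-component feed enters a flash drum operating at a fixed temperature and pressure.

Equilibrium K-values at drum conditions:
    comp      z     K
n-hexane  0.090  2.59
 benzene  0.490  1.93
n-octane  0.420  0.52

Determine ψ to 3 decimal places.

Rachford–Rice: g(ψ) = Σ zᵢ(Kᵢ−1)/(1+ψ(Kᵢ−1)) = 0.
g(0) = ΣzᵢKᵢ − 1 = 0.397 and g(1) = 1 − Σzᵢ/Kᵢ = -0.096, so a root lies in (0, 1).
Newton iteration, ψ⁰ = 0.46:
  ψ = 0.460: g = 0.1431, g' = -0.443 → ψ = 0.783
  ψ = 0.783: g = 0.0045, g' = -0.435 → ψ = 0.793
Converged at ψ = 0.793.

ψ = 0.793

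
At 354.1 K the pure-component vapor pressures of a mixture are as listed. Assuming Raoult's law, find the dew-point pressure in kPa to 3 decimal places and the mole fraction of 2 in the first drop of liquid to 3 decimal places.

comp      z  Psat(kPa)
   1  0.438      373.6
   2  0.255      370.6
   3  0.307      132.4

At the dew point ψ → 1, so Σzᵢ/Kᵢ = 1 with Kᵢ = Pᵢˢᵃᵗ/P ⇒ 1/P = Σzᵢ/Pᵢˢᵃᵗ.
1/P = 0.438/373.6 + 0.255/370.6 + 0.307/132.4 = 0.004179 ⇒ P = 239.281 kPa
xᵢ = zᵢP/Pᵢˢᵃᵗ ⇒ x_2 = 0.255·239.281/370.6 = 0.165

Pdew = 239.281 kPa, x_2 = 0.165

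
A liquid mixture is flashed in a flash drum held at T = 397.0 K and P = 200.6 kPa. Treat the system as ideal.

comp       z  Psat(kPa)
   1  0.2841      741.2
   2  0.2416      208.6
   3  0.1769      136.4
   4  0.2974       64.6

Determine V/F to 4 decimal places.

Raoult's law: Kᵢ = Pᵢˢᵃᵗ/P = Pᵢˢᵃᵗ/200.6.
  K_1 = 741.2/200.6 = 3.694915, K_2 = 208.6/200.6 = 1.039880, K_3 = 136.4/200.6 = 0.679960, K_4 = 64.6/200.6 = 0.322034
Material balance + equilibrium reduce to Σ zᵢ(Kᵢ−1)/(1+V/F(Kᵢ−1)) = 0.
Check two-phase: ΣzᵢKᵢ = 1.5170 > 1 and Σzᵢ/Kᵢ = 1.4929 > 1, so g(0) = 0.5170 > 0 and g(1) = -0.4929 < 0.
Iterate (Newton) starting at V/F = 0.34:
  V/F = 0.3400: g = 0.08349, g' = -0.8159 → V/F = 0.4423
  V/F = 0.4423: g = 0.00480, g' = -0.7332 → V/F = 0.4489
Converged at V/F = 0.4489.

V/F = 0.4489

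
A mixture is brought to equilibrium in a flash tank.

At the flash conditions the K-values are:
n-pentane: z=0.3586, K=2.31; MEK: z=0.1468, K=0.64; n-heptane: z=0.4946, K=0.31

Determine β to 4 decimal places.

β = 0.0922

Material balance + equilibrium reduce to Σ zᵢ(Kᵢ−1)/(1+β(Kᵢ−1)) = 0.
Feasibility: ΣzᵢKᵢ = 1.0756, Σzᵢ/Kᵢ = 1.9801 — both > 1, two phases present.
Newton iteration, β⁰ = 0.5:
  β = 0.5000: g = -0.30163, g' = -0.8018 → β = 0.1238
  β = 0.1238: g = -0.02427, g' = -0.7580 → β = 0.0918
  β = 0.0918: g = 0.00033, g' = -0.7791 → β = 0.0922
Converged at β = 0.0922.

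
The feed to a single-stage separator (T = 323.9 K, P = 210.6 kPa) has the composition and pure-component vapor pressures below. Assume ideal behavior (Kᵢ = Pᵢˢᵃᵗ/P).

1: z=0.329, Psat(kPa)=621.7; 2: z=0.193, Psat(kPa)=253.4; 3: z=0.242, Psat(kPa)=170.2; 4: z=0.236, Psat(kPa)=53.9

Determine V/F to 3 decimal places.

V/F = 0.544

Raoult's law: Kᵢ = Pᵢˢᵃᵗ/P = Pᵢˢᵃᵗ/210.6.
  K_1 = 621.7/210.6 = 2.95204, K_2 = 253.4/210.6 = 1.20323, K_3 = 170.2/210.6 = 0.80817, K_4 = 53.9/210.6 = 0.25594
Rachford–Rice: g(V/F) = Σ zᵢ(Kᵢ−1)/(1+V/F(Kᵢ−1)) = 0.
Check two-phase: ΣzᵢKᵢ = 1.459 > 1 and Σzᵢ/Kᵢ = 1.493 > 1, so g(0) = 0.459 > 0 and g(1) = -0.493 < 0.
Iterate (Newton) starting at V/F = 0.5:
  V/F = 0.500: g = 0.0296, g' = -0.670 → V/F = 0.544
Converged at V/F = 0.544.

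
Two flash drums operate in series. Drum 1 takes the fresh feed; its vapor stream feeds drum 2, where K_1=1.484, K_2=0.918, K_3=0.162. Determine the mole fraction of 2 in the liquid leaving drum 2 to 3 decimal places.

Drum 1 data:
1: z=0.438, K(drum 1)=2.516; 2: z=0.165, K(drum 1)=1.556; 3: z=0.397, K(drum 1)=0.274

Drum 1:
Material balance + equilibrium reduce to Σ zᵢ(Kᵢ−1)/(1+ψ₁(Kᵢ−1)) = 0.
g(0) = ΣzᵢKᵢ − 1 = 0.468 and g(1) = 1 − Σzᵢ/Kᵢ = -0.729, so a root lies in (0, 1).
Iterate (Newton) starting at ψ₁ = 0.5:
  ψ₁ = 0.500: g = -0.0030, g' = -0.873 → ψ₁ = 0.497
Converged at ψ₁ = 0.497.
Drum-1 compositions:
  1: x = 0.250, y = 0.629
  2: x = 0.129, y = 0.201
  3: x = 0.621, y = 0.170
Drum-2 feed = drum-1 vapor: z₂ = (0.6287, 0.2012, 0.1701).
Drum 2:
Iterate (Newton) starting at ψ₂ = 0.59:
  ψ₂ = 0.590: g = -0.0626, g' = -0.558 → ψ₂ = 0.478
  ψ₂ = 0.478: g = -0.0078, g' = -0.431 → ψ₂ = 0.460
  ψ₂ = 0.460: g = -0.0001, g' = -0.416 → ψ₂ = 0.459
Converged at ψ₂ = 0.459.
  1: x = 0.514, y = 0.763
  2: x = 0.209, y = 0.192
  3: x = 0.277, y = 0.045

x_2 (drum 2) = 0.209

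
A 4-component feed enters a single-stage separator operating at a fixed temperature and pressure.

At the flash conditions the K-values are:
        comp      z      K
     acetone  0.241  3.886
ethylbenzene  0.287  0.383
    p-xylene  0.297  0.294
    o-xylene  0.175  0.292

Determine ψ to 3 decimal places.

ψ = 0.095

Rachford–Rice: g(ψ) = Σ zᵢ(Kᵢ−1)/(1+ψ(Kᵢ−1)) = 0.
Check two-phase: ΣzᵢKᵢ = 1.185 > 1 and Σzᵢ/Kᵢ = 2.421 > 1, so g(0) = 0.185 > 0 and g(1) = -1.421 < 0.
Newton iteration, ψ⁰ = 0.62:
  ψ = 0.620: g = -0.6312, g' = -1.291 → ψ = 0.131
  ψ = 0.131: g = -0.0560, g' = -1.472 → ψ = 0.093
  ψ = 0.093: g = 0.0030, g' = -1.639 → ψ = 0.095
Converged at ψ = 0.095.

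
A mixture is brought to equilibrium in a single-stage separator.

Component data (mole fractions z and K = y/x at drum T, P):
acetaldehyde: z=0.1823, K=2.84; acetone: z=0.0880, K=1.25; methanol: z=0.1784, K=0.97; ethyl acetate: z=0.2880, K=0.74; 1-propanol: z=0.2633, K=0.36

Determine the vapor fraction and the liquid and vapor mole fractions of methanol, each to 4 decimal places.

ψ = 0.1774, x_methanol = 0.1794, y_methanol = 0.1740

Iterate (Newton) starting at ψ = 0.53:
  ψ = 0.5300: g = -0.15805, g' = -0.4358 → ψ = 0.1674
  ψ = 0.1674: g = 0.00518, g' = -0.5226 → ψ = 0.1773
  ψ = 0.1773: g = 0.00004, g' = -0.5147 → ψ = 0.1774
Converged at ψ = 0.1774.
Compositions from xᵢ = zᵢ/(1+ψ(Kᵢ−1)), yᵢ = Kᵢxᵢ:
  acetaldehyde: x = 0.1374, y = 0.3903
  acetone: x = 0.0843, y = 0.1053
  methanol: x = 0.1794, y = 0.1740
  ethyl acetate: x = 0.3019, y = 0.2234
  1-propanol: x = 0.2970, y = 0.1069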